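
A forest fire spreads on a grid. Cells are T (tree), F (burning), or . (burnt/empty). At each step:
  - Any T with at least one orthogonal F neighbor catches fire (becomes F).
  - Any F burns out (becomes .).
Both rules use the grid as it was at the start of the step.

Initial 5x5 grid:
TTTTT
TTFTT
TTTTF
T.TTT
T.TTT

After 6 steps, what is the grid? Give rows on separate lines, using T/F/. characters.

Step 1: 7 trees catch fire, 2 burn out
  TTFTT
  TF.FF
  TTFF.
  T.TTF
  T.TTT
Step 2: 8 trees catch fire, 7 burn out
  TF.FF
  F....
  TF...
  T.FF.
  T.TTF
Step 3: 4 trees catch fire, 8 burn out
  F....
  .....
  F....
  T....
  T.FF.
Step 4: 1 trees catch fire, 4 burn out
  .....
  .....
  .....
  F....
  T....
Step 5: 1 trees catch fire, 1 burn out
  .....
  .....
  .....
  .....
  F....
Step 6: 0 trees catch fire, 1 burn out
  .....
  .....
  .....
  .....
  .....

.....
.....
.....
.....
.....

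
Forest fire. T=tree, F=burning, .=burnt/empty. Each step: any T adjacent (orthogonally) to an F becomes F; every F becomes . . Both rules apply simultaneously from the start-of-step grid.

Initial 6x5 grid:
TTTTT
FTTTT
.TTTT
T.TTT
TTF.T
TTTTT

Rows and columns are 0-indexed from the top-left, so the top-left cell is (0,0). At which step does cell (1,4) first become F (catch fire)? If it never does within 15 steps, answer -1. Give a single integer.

Step 1: cell (1,4)='T' (+5 fires, +2 burnt)
Step 2: cell (1,4)='T' (+8 fires, +5 burnt)
Step 3: cell (1,4)='T' (+7 fires, +8 burnt)
Step 4: cell (1,4)='F' (+4 fires, +7 burnt)
  -> target ignites at step 4
Step 5: cell (1,4)='.' (+1 fires, +4 burnt)
Step 6: cell (1,4)='.' (+0 fires, +1 burnt)
  fire out at step 6

4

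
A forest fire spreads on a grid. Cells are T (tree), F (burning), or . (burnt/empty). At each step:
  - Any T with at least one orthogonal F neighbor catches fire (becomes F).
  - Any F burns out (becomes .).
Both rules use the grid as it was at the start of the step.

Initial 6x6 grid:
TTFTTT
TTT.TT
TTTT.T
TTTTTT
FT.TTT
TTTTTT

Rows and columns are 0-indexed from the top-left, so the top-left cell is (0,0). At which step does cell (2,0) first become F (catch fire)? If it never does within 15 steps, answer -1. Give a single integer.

Step 1: cell (2,0)='T' (+6 fires, +2 burnt)
Step 2: cell (2,0)='F' (+7 fires, +6 burnt)
  -> target ignites at step 2
Step 3: cell (2,0)='.' (+7 fires, +7 burnt)
Step 4: cell (2,0)='.' (+3 fires, +7 burnt)
Step 5: cell (2,0)='.' (+4 fires, +3 burnt)
Step 6: cell (2,0)='.' (+3 fires, +4 burnt)
Step 7: cell (2,0)='.' (+1 fires, +3 burnt)
Step 8: cell (2,0)='.' (+0 fires, +1 burnt)
  fire out at step 8

2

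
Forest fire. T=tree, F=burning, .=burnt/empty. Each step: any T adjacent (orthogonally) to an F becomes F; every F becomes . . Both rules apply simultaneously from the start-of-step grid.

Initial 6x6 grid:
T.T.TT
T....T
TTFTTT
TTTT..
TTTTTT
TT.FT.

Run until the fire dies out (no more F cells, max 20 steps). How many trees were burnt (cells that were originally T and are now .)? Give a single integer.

Step 1: +5 fires, +2 burnt (F count now 5)
Step 2: +6 fires, +5 burnt (F count now 6)
Step 3: +5 fires, +6 burnt (F count now 5)
Step 4: +4 fires, +5 burnt (F count now 4)
Step 5: +2 fires, +4 burnt (F count now 2)
Step 6: +1 fires, +2 burnt (F count now 1)
Step 7: +0 fires, +1 burnt (F count now 0)
Fire out after step 7
Initially T: 24, now '.': 35
Total burnt (originally-T cells now '.'): 23

Answer: 23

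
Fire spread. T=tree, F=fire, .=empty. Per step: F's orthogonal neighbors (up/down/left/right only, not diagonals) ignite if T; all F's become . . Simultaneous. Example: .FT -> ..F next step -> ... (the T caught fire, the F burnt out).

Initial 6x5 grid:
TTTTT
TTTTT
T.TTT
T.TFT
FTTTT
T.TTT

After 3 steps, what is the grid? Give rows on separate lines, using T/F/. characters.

Step 1: 7 trees catch fire, 2 burn out
  TTTTT
  TTTTT
  T.TFT
  F.F.F
  .FTFT
  F.TTT
Step 2: 7 trees catch fire, 7 burn out
  TTTTT
  TTTFT
  F.F.F
  .....
  ..F.F
  ..TFT
Step 3: 6 trees catch fire, 7 burn out
  TTTFT
  FTF.F
  .....
  .....
  .....
  ..F.F

TTTFT
FTF.F
.....
.....
.....
..F.F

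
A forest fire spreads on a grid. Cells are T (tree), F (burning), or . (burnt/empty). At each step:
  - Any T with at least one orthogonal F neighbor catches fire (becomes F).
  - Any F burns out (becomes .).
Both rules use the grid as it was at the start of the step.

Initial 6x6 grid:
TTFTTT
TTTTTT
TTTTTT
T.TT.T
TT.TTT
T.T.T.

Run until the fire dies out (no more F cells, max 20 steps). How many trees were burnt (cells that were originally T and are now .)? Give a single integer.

Step 1: +3 fires, +1 burnt (F count now 3)
Step 2: +5 fires, +3 burnt (F count now 5)
Step 3: +6 fires, +5 burnt (F count now 6)
Step 4: +4 fires, +6 burnt (F count now 4)
Step 5: +3 fires, +4 burnt (F count now 3)
Step 6: +3 fires, +3 burnt (F count now 3)
Step 7: +4 fires, +3 burnt (F count now 4)
Step 8: +0 fires, +4 burnt (F count now 0)
Fire out after step 8
Initially T: 29, now '.': 35
Total burnt (originally-T cells now '.'): 28

Answer: 28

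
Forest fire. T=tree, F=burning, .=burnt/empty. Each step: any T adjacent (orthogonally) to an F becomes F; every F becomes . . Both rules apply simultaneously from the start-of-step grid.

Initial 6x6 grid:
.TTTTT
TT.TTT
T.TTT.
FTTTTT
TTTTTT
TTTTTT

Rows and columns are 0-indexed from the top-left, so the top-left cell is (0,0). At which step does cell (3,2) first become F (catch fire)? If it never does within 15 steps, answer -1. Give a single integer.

Step 1: cell (3,2)='T' (+3 fires, +1 burnt)
Step 2: cell (3,2)='F' (+4 fires, +3 burnt)
  -> target ignites at step 2
Step 3: cell (3,2)='.' (+5 fires, +4 burnt)
Step 4: cell (3,2)='.' (+5 fires, +5 burnt)
Step 5: cell (3,2)='.' (+6 fires, +5 burnt)
Step 6: cell (3,2)='.' (+4 fires, +6 burnt)
Step 7: cell (3,2)='.' (+3 fires, +4 burnt)
Step 8: cell (3,2)='.' (+1 fires, +3 burnt)
Step 9: cell (3,2)='.' (+0 fires, +1 burnt)
  fire out at step 9

2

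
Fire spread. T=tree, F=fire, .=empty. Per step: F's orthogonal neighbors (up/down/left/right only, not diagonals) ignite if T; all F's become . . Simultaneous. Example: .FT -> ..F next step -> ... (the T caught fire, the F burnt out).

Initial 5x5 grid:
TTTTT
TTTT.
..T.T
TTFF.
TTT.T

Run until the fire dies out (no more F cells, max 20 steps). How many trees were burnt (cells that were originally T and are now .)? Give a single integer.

Answer: 15

Derivation:
Step 1: +3 fires, +2 burnt (F count now 3)
Step 2: +3 fires, +3 burnt (F count now 3)
Step 3: +4 fires, +3 burnt (F count now 4)
Step 4: +3 fires, +4 burnt (F count now 3)
Step 5: +2 fires, +3 burnt (F count now 2)
Step 6: +0 fires, +2 burnt (F count now 0)
Fire out after step 6
Initially T: 17, now '.': 23
Total burnt (originally-T cells now '.'): 15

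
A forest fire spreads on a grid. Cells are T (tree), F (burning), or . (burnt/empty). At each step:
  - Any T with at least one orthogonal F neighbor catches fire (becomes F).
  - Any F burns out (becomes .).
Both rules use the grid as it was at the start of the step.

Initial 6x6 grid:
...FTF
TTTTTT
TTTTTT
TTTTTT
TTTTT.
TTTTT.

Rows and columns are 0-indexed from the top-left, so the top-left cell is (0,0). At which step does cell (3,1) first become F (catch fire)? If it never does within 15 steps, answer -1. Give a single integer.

Step 1: cell (3,1)='T' (+3 fires, +2 burnt)
Step 2: cell (3,1)='T' (+4 fires, +3 burnt)
Step 3: cell (3,1)='T' (+5 fires, +4 burnt)
Step 4: cell (3,1)='T' (+5 fires, +5 burnt)
Step 5: cell (3,1)='F' (+5 fires, +5 burnt)
  -> target ignites at step 5
Step 6: cell (3,1)='.' (+4 fires, +5 burnt)
Step 7: cell (3,1)='.' (+2 fires, +4 burnt)
Step 8: cell (3,1)='.' (+1 fires, +2 burnt)
Step 9: cell (3,1)='.' (+0 fires, +1 burnt)
  fire out at step 9

5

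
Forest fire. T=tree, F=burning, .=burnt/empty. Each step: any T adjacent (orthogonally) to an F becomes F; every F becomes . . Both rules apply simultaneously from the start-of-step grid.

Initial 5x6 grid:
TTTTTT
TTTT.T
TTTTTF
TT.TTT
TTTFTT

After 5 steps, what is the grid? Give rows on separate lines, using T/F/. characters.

Step 1: 6 trees catch fire, 2 burn out
  TTTTTT
  TTTT.F
  TTTTF.
  TT.FTF
  TTF.FT
Step 2: 5 trees catch fire, 6 burn out
  TTTTTF
  TTTT..
  TTTF..
  TT..F.
  TF...F
Step 3: 5 trees catch fire, 5 burn out
  TTTTF.
  TTTF..
  TTF...
  TF....
  F.....
Step 4: 4 trees catch fire, 5 burn out
  TTTF..
  TTF...
  TF....
  F.....
  ......
Step 5: 3 trees catch fire, 4 burn out
  TTF...
  TF....
  F.....
  ......
  ......

TTF...
TF....
F.....
......
......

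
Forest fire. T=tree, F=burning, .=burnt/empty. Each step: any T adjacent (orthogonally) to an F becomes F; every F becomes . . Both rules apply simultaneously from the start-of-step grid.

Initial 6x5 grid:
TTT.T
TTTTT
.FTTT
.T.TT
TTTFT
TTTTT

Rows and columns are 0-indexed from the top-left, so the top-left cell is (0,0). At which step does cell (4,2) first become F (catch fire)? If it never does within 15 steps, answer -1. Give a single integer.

Step 1: cell (4,2)='F' (+7 fires, +2 burnt)
  -> target ignites at step 1
Step 2: cell (4,2)='.' (+8 fires, +7 burnt)
Step 3: cell (4,2)='.' (+6 fires, +8 burnt)
Step 4: cell (4,2)='.' (+2 fires, +6 burnt)
Step 5: cell (4,2)='.' (+1 fires, +2 burnt)
Step 6: cell (4,2)='.' (+0 fires, +1 burnt)
  fire out at step 6

1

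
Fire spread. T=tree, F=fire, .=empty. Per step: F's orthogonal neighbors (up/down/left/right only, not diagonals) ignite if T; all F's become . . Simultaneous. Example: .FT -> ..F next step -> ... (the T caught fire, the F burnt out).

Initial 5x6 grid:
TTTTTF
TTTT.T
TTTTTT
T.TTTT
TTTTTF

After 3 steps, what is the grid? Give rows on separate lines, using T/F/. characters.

Step 1: 4 trees catch fire, 2 burn out
  TTTTF.
  TTTT.F
  TTTTTT
  T.TTTF
  TTTTF.
Step 2: 4 trees catch fire, 4 burn out
  TTTF..
  TTTT..
  TTTTTF
  T.TTF.
  TTTF..
Step 3: 5 trees catch fire, 4 burn out
  TTF...
  TTTF..
  TTTTF.
  T.TF..
  TTF...

TTF...
TTTF..
TTTTF.
T.TF..
TTF...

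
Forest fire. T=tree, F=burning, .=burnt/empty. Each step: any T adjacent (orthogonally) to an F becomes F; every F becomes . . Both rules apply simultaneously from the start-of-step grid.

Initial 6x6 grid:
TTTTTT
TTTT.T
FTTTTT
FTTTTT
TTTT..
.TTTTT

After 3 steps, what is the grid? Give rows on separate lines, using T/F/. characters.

Step 1: 4 trees catch fire, 2 burn out
  TTTTTT
  FTTT.T
  .FTTTT
  .FTTTT
  FTTT..
  .TTTTT
Step 2: 5 trees catch fire, 4 burn out
  FTTTTT
  .FTT.T
  ..FTTT
  ..FTTT
  .FTT..
  .TTTTT
Step 3: 6 trees catch fire, 5 burn out
  .FTTTT
  ..FT.T
  ...FTT
  ...FTT
  ..FT..
  .FTTTT

.FTTTT
..FT.T
...FTT
...FTT
..FT..
.FTTTT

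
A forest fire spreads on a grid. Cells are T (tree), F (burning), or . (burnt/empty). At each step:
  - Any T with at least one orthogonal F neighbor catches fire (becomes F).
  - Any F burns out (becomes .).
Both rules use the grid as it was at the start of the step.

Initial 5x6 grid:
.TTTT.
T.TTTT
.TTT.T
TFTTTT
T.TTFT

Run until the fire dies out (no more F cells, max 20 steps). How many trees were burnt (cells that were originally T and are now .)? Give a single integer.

Answer: 21

Derivation:
Step 1: +6 fires, +2 burnt (F count now 6)
Step 2: +5 fires, +6 burnt (F count now 5)
Step 3: +3 fires, +5 burnt (F count now 3)
Step 4: +3 fires, +3 burnt (F count now 3)
Step 5: +3 fires, +3 burnt (F count now 3)
Step 6: +1 fires, +3 burnt (F count now 1)
Step 7: +0 fires, +1 burnt (F count now 0)
Fire out after step 7
Initially T: 22, now '.': 29
Total burnt (originally-T cells now '.'): 21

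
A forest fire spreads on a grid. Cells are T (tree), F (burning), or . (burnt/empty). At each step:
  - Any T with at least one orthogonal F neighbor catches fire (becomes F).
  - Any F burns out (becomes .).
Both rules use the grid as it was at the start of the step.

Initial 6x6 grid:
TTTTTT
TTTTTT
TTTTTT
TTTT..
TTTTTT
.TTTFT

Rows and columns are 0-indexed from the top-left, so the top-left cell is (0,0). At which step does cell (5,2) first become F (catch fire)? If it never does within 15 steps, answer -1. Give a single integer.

Step 1: cell (5,2)='T' (+3 fires, +1 burnt)
Step 2: cell (5,2)='F' (+3 fires, +3 burnt)
  -> target ignites at step 2
Step 3: cell (5,2)='.' (+3 fires, +3 burnt)
Step 4: cell (5,2)='.' (+3 fires, +3 burnt)
Step 5: cell (5,2)='.' (+5 fires, +3 burnt)
Step 6: cell (5,2)='.' (+6 fires, +5 burnt)
Step 7: cell (5,2)='.' (+5 fires, +6 burnt)
Step 8: cell (5,2)='.' (+3 fires, +5 burnt)
Step 9: cell (5,2)='.' (+1 fires, +3 burnt)
Step 10: cell (5,2)='.' (+0 fires, +1 burnt)
  fire out at step 10

2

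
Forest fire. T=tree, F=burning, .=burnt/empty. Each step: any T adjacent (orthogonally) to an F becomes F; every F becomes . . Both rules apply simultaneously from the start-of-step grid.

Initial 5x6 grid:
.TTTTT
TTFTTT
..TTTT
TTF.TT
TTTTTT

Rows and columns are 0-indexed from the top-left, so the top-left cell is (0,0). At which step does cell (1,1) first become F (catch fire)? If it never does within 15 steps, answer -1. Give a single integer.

Step 1: cell (1,1)='F' (+6 fires, +2 burnt)
  -> target ignites at step 1
Step 2: cell (1,1)='.' (+8 fires, +6 burnt)
Step 3: cell (1,1)='.' (+5 fires, +8 burnt)
Step 4: cell (1,1)='.' (+4 fires, +5 burnt)
Step 5: cell (1,1)='.' (+1 fires, +4 burnt)
Step 6: cell (1,1)='.' (+0 fires, +1 burnt)
  fire out at step 6

1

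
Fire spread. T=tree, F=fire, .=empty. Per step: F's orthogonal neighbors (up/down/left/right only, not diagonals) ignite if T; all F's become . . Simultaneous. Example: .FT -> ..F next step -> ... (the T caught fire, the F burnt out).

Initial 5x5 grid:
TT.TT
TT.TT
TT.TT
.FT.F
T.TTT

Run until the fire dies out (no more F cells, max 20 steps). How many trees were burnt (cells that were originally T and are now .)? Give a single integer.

Step 1: +4 fires, +2 burnt (F count now 4)
Step 2: +6 fires, +4 burnt (F count now 6)
Step 3: +4 fires, +6 burnt (F count now 4)
Step 4: +2 fires, +4 burnt (F count now 2)
Step 5: +0 fires, +2 burnt (F count now 0)
Fire out after step 5
Initially T: 17, now '.': 24
Total burnt (originally-T cells now '.'): 16

Answer: 16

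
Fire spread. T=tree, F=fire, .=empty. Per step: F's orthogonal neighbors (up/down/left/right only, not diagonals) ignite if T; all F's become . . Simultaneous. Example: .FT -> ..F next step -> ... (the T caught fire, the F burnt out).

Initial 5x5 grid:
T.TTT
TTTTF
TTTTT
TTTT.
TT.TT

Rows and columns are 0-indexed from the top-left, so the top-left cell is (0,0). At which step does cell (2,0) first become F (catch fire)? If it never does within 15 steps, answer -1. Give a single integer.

Step 1: cell (2,0)='T' (+3 fires, +1 burnt)
Step 2: cell (2,0)='T' (+3 fires, +3 burnt)
Step 3: cell (2,0)='T' (+4 fires, +3 burnt)
Step 4: cell (2,0)='T' (+4 fires, +4 burnt)
Step 5: cell (2,0)='F' (+4 fires, +4 burnt)
  -> target ignites at step 5
Step 6: cell (2,0)='.' (+2 fires, +4 burnt)
Step 7: cell (2,0)='.' (+1 fires, +2 burnt)
Step 8: cell (2,0)='.' (+0 fires, +1 burnt)
  fire out at step 8

5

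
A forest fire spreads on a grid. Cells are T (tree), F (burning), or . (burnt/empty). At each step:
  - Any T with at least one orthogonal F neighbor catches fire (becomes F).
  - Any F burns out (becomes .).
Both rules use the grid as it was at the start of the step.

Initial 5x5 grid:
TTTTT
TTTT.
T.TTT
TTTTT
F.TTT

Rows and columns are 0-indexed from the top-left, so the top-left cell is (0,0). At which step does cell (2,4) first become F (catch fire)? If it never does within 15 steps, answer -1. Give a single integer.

Step 1: cell (2,4)='T' (+1 fires, +1 burnt)
Step 2: cell (2,4)='T' (+2 fires, +1 burnt)
Step 3: cell (2,4)='T' (+2 fires, +2 burnt)
Step 4: cell (2,4)='T' (+5 fires, +2 burnt)
Step 5: cell (2,4)='T' (+5 fires, +5 burnt)
Step 6: cell (2,4)='F' (+4 fires, +5 burnt)
  -> target ignites at step 6
Step 7: cell (2,4)='.' (+1 fires, +4 burnt)
Step 8: cell (2,4)='.' (+1 fires, +1 burnt)
Step 9: cell (2,4)='.' (+0 fires, +1 burnt)
  fire out at step 9

6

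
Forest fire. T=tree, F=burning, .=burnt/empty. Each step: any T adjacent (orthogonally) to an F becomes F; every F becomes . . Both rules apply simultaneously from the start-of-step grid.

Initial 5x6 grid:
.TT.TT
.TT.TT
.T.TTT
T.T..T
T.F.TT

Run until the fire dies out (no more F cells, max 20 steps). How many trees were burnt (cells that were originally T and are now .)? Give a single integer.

Step 1: +1 fires, +1 burnt (F count now 1)
Step 2: +0 fires, +1 burnt (F count now 0)
Fire out after step 2
Initially T: 18, now '.': 13
Total burnt (originally-T cells now '.'): 1

Answer: 1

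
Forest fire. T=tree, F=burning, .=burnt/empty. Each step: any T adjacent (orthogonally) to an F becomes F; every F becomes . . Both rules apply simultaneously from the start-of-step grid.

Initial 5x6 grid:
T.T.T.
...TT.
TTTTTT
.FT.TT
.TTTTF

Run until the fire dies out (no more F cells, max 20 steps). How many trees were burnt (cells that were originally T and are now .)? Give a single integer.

Step 1: +5 fires, +2 burnt (F count now 5)
Step 2: +6 fires, +5 burnt (F count now 6)
Step 3: +2 fires, +6 burnt (F count now 2)
Step 4: +2 fires, +2 burnt (F count now 2)
Step 5: +1 fires, +2 burnt (F count now 1)
Step 6: +0 fires, +1 burnt (F count now 0)
Fire out after step 6
Initially T: 18, now '.': 28
Total burnt (originally-T cells now '.'): 16

Answer: 16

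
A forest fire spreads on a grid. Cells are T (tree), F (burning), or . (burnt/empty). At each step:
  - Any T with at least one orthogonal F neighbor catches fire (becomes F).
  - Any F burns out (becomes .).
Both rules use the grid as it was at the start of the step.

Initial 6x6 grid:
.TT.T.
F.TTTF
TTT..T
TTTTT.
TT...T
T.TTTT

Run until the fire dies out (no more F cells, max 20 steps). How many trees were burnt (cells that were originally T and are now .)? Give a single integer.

Answer: 18

Derivation:
Step 1: +3 fires, +2 burnt (F count now 3)
Step 2: +4 fires, +3 burnt (F count now 4)
Step 3: +4 fires, +4 burnt (F count now 4)
Step 4: +4 fires, +4 burnt (F count now 4)
Step 5: +2 fires, +4 burnt (F count now 2)
Step 6: +1 fires, +2 burnt (F count now 1)
Step 7: +0 fires, +1 burnt (F count now 0)
Fire out after step 7
Initially T: 23, now '.': 31
Total burnt (originally-T cells now '.'): 18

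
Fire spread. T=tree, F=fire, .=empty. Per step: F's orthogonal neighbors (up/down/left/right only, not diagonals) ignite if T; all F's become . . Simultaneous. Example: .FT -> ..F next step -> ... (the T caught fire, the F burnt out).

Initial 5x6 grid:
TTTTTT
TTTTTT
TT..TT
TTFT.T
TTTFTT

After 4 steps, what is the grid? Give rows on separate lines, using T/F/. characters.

Step 1: 4 trees catch fire, 2 burn out
  TTTTTT
  TTTTTT
  TT..TT
  TF.F.T
  TTF.FT
Step 2: 4 trees catch fire, 4 burn out
  TTTTTT
  TTTTTT
  TF..TT
  F....T
  TF...F
Step 3: 4 trees catch fire, 4 burn out
  TTTTTT
  TFTTTT
  F...TT
  .....F
  F.....
Step 4: 4 trees catch fire, 4 burn out
  TFTTTT
  F.FTTT
  ....TF
  ......
  ......

TFTTTT
F.FTTT
....TF
......
......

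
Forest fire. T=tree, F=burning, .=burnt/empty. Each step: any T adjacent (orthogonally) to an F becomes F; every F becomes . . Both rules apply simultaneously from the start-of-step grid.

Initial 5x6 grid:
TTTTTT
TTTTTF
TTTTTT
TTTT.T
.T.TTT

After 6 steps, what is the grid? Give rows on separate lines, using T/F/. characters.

Step 1: 3 trees catch fire, 1 burn out
  TTTTTF
  TTTTF.
  TTTTTF
  TTTT.T
  .T.TTT
Step 2: 4 trees catch fire, 3 burn out
  TTTTF.
  TTTF..
  TTTTF.
  TTTT.F
  .T.TTT
Step 3: 4 trees catch fire, 4 burn out
  TTTF..
  TTF...
  TTTF..
  TTTT..
  .T.TTF
Step 4: 5 trees catch fire, 4 burn out
  TTF...
  TF....
  TTF...
  TTTF..
  .T.TF.
Step 5: 5 trees catch fire, 5 burn out
  TF....
  F.....
  TF....
  TTF...
  .T.F..
Step 6: 3 trees catch fire, 5 burn out
  F.....
  ......
  F.....
  TF....
  .T....

F.....
......
F.....
TF....
.T....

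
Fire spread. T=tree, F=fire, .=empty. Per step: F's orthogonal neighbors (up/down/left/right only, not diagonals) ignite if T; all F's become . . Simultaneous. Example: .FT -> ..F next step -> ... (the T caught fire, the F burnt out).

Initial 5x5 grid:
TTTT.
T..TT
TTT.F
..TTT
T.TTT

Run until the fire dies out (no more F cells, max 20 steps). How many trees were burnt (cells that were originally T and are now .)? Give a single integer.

Answer: 16

Derivation:
Step 1: +2 fires, +1 burnt (F count now 2)
Step 2: +3 fires, +2 burnt (F count now 3)
Step 3: +3 fires, +3 burnt (F count now 3)
Step 4: +3 fires, +3 burnt (F count now 3)
Step 5: +2 fires, +3 burnt (F count now 2)
Step 6: +2 fires, +2 burnt (F count now 2)
Step 7: +1 fires, +2 burnt (F count now 1)
Step 8: +0 fires, +1 burnt (F count now 0)
Fire out after step 8
Initially T: 17, now '.': 24
Total burnt (originally-T cells now '.'): 16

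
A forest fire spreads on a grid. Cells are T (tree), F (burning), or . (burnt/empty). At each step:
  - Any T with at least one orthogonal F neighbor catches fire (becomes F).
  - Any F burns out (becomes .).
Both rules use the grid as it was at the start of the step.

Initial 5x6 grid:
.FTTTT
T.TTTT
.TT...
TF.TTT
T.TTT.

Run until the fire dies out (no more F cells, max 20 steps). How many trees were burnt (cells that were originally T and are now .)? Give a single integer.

Step 1: +3 fires, +2 burnt (F count now 3)
Step 2: +4 fires, +3 burnt (F count now 4)
Step 3: +2 fires, +4 burnt (F count now 2)
Step 4: +2 fires, +2 burnt (F count now 2)
Step 5: +1 fires, +2 burnt (F count now 1)
Step 6: +0 fires, +1 burnt (F count now 0)
Fire out after step 6
Initially T: 19, now '.': 23
Total burnt (originally-T cells now '.'): 12

Answer: 12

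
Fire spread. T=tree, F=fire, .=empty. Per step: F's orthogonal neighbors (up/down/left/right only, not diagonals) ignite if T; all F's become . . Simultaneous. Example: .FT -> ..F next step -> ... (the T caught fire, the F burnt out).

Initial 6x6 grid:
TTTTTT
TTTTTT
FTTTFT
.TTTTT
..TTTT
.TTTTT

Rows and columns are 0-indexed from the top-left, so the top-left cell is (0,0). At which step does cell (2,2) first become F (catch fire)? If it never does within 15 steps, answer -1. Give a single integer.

Step 1: cell (2,2)='T' (+6 fires, +2 burnt)
Step 2: cell (2,2)='F' (+10 fires, +6 burnt)
  -> target ignites at step 2
Step 3: cell (2,2)='.' (+8 fires, +10 burnt)
Step 4: cell (2,2)='.' (+4 fires, +8 burnt)
Step 5: cell (2,2)='.' (+1 fires, +4 burnt)
Step 6: cell (2,2)='.' (+1 fires, +1 burnt)
Step 7: cell (2,2)='.' (+0 fires, +1 burnt)
  fire out at step 7

2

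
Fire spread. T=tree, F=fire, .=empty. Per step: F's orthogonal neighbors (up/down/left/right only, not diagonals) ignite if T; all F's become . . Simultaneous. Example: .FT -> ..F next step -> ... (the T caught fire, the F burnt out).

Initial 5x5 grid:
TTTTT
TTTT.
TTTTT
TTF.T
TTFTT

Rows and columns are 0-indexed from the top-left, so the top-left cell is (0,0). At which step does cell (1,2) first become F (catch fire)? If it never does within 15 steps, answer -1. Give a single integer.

Step 1: cell (1,2)='T' (+4 fires, +2 burnt)
Step 2: cell (1,2)='F' (+6 fires, +4 burnt)
  -> target ignites at step 2
Step 3: cell (1,2)='.' (+6 fires, +6 burnt)
Step 4: cell (1,2)='.' (+3 fires, +6 burnt)
Step 5: cell (1,2)='.' (+2 fires, +3 burnt)
Step 6: cell (1,2)='.' (+0 fires, +2 burnt)
  fire out at step 6

2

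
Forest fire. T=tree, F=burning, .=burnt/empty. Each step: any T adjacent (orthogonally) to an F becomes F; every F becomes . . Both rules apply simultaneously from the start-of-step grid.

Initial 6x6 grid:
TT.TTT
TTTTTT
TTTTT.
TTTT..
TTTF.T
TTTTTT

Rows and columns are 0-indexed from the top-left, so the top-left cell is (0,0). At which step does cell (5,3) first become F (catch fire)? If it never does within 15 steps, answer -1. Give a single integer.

Step 1: cell (5,3)='F' (+3 fires, +1 burnt)
  -> target ignites at step 1
Step 2: cell (5,3)='.' (+5 fires, +3 burnt)
Step 3: cell (5,3)='.' (+7 fires, +5 burnt)
Step 4: cell (5,3)='.' (+7 fires, +7 burnt)
Step 5: cell (5,3)='.' (+4 fires, +7 burnt)
Step 6: cell (5,3)='.' (+3 fires, +4 burnt)
Step 7: cell (5,3)='.' (+1 fires, +3 burnt)
Step 8: cell (5,3)='.' (+0 fires, +1 burnt)
  fire out at step 8

1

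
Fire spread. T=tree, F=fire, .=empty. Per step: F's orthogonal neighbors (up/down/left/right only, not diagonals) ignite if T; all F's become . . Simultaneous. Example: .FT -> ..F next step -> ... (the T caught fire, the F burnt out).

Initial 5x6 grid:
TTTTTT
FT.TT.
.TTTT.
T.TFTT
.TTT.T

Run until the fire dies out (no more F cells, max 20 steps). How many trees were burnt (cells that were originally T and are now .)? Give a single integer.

Step 1: +6 fires, +2 burnt (F count now 6)
Step 2: +7 fires, +6 burnt (F count now 7)
Step 3: +5 fires, +7 burnt (F count now 5)
Step 4: +1 fires, +5 burnt (F count now 1)
Step 5: +1 fires, +1 burnt (F count now 1)
Step 6: +0 fires, +1 burnt (F count now 0)
Fire out after step 6
Initially T: 21, now '.': 29
Total burnt (originally-T cells now '.'): 20

Answer: 20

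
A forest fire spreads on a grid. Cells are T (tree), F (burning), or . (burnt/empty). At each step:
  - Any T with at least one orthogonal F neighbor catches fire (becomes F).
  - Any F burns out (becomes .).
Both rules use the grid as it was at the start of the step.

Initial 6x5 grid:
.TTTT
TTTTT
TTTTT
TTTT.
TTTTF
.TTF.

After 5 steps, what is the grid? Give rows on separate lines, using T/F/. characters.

Step 1: 2 trees catch fire, 2 burn out
  .TTTT
  TTTTT
  TTTTT
  TTTT.
  TTTF.
  .TF..
Step 2: 3 trees catch fire, 2 burn out
  .TTTT
  TTTTT
  TTTTT
  TTTF.
  TTF..
  .F...
Step 3: 3 trees catch fire, 3 burn out
  .TTTT
  TTTTT
  TTTFT
  TTF..
  TF...
  .....
Step 4: 5 trees catch fire, 3 burn out
  .TTTT
  TTTFT
  TTF.F
  TF...
  F....
  .....
Step 5: 5 trees catch fire, 5 burn out
  .TTFT
  TTF.F
  TF...
  F....
  .....
  .....

.TTFT
TTF.F
TF...
F....
.....
.....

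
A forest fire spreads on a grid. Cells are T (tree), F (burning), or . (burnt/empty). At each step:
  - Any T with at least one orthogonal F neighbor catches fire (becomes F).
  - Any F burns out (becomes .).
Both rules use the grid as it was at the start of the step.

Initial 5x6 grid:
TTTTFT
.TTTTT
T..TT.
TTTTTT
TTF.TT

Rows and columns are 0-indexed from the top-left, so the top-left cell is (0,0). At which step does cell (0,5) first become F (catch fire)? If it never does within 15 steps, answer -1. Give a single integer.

Step 1: cell (0,5)='F' (+5 fires, +2 burnt)
  -> target ignites at step 1
Step 2: cell (0,5)='.' (+7 fires, +5 burnt)
Step 3: cell (0,5)='.' (+5 fires, +7 burnt)
Step 4: cell (0,5)='.' (+5 fires, +5 burnt)
Step 5: cell (0,5)='.' (+1 fires, +5 burnt)
Step 6: cell (0,5)='.' (+0 fires, +1 burnt)
  fire out at step 6

1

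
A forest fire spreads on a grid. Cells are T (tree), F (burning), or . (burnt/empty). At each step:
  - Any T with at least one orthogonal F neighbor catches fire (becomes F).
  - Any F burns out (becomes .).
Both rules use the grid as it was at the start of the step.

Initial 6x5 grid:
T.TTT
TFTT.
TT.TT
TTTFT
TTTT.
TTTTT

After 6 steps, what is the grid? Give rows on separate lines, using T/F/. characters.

Step 1: 7 trees catch fire, 2 burn out
  T.TTT
  F.FT.
  TF.FT
  TTF.F
  TTTF.
  TTTTT
Step 2: 8 trees catch fire, 7 burn out
  F.FTT
  ...F.
  F...F
  TF...
  TTF..
  TTTFT
Step 3: 5 trees catch fire, 8 burn out
  ...FT
  .....
  .....
  F....
  TF...
  TTF.F
Step 4: 3 trees catch fire, 5 burn out
  ....F
  .....
  .....
  .....
  F....
  TF...
Step 5: 1 trees catch fire, 3 burn out
  .....
  .....
  .....
  .....
  .....
  F....
Step 6: 0 trees catch fire, 1 burn out
  .....
  .....
  .....
  .....
  .....
  .....

.....
.....
.....
.....
.....
.....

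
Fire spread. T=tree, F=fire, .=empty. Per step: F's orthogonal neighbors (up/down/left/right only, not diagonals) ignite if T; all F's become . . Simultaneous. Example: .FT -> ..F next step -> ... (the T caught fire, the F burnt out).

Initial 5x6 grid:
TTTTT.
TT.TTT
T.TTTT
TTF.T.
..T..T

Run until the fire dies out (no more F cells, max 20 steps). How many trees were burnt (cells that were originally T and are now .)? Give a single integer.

Step 1: +3 fires, +1 burnt (F count now 3)
Step 2: +2 fires, +3 burnt (F count now 2)
Step 3: +3 fires, +2 burnt (F count now 3)
Step 4: +5 fires, +3 burnt (F count now 5)
Step 5: +5 fires, +5 burnt (F count now 5)
Step 6: +1 fires, +5 burnt (F count now 1)
Step 7: +0 fires, +1 burnt (F count now 0)
Fire out after step 7
Initially T: 20, now '.': 29
Total burnt (originally-T cells now '.'): 19

Answer: 19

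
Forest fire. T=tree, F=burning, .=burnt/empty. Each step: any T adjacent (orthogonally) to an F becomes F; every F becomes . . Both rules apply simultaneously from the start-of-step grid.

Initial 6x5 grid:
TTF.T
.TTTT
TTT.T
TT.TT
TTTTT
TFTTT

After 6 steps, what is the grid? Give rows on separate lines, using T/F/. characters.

Step 1: 5 trees catch fire, 2 burn out
  TF..T
  .TFTT
  TTT.T
  TT.TT
  TFTTT
  F.FTT
Step 2: 8 trees catch fire, 5 burn out
  F...T
  .F.FT
  TTF.T
  TF.TT
  F.FTT
  ...FT
Step 3: 5 trees catch fire, 8 burn out
  ....T
  ....F
  TF..T
  F..TT
  ...FT
  ....F
Step 4: 5 trees catch fire, 5 burn out
  ....F
  .....
  F...F
  ...FT
  ....F
  .....
Step 5: 1 trees catch fire, 5 burn out
  .....
  .....
  .....
  ....F
  .....
  .....
Step 6: 0 trees catch fire, 1 burn out
  .....
  .....
  .....
  .....
  .....
  .....

.....
.....
.....
.....
.....
.....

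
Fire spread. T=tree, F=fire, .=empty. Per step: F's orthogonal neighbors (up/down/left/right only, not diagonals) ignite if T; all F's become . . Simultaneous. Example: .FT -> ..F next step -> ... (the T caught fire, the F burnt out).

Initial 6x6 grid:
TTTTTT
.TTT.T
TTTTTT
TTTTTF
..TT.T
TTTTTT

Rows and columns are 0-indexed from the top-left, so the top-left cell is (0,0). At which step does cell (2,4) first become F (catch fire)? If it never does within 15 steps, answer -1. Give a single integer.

Step 1: cell (2,4)='T' (+3 fires, +1 burnt)
Step 2: cell (2,4)='F' (+4 fires, +3 burnt)
  -> target ignites at step 2
Step 3: cell (2,4)='.' (+5 fires, +4 burnt)
Step 4: cell (2,4)='.' (+6 fires, +5 burnt)
Step 5: cell (2,4)='.' (+5 fires, +6 burnt)
Step 6: cell (2,4)='.' (+4 fires, +5 burnt)
Step 7: cell (2,4)='.' (+2 fires, +4 burnt)
Step 8: cell (2,4)='.' (+1 fires, +2 burnt)
Step 9: cell (2,4)='.' (+0 fires, +1 burnt)
  fire out at step 9

2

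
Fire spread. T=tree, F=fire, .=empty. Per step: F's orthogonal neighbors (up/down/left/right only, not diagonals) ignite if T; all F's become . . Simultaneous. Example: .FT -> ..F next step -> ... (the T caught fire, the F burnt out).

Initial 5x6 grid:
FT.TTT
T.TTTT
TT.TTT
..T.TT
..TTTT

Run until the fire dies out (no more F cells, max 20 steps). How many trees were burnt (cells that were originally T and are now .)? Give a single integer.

Answer: 4

Derivation:
Step 1: +2 fires, +1 burnt (F count now 2)
Step 2: +1 fires, +2 burnt (F count now 1)
Step 3: +1 fires, +1 burnt (F count now 1)
Step 4: +0 fires, +1 burnt (F count now 0)
Fire out after step 4
Initially T: 21, now '.': 13
Total burnt (originally-T cells now '.'): 4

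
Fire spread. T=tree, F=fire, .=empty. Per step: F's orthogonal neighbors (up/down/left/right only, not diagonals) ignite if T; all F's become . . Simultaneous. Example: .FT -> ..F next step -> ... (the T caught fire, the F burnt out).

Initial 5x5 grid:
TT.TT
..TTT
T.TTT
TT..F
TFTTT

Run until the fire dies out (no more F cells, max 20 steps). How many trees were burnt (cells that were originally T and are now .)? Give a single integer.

Answer: 15

Derivation:
Step 1: +5 fires, +2 burnt (F count now 5)
Step 2: +4 fires, +5 burnt (F count now 4)
Step 3: +4 fires, +4 burnt (F count now 4)
Step 4: +2 fires, +4 burnt (F count now 2)
Step 5: +0 fires, +2 burnt (F count now 0)
Fire out after step 5
Initially T: 17, now '.': 23
Total burnt (originally-T cells now '.'): 15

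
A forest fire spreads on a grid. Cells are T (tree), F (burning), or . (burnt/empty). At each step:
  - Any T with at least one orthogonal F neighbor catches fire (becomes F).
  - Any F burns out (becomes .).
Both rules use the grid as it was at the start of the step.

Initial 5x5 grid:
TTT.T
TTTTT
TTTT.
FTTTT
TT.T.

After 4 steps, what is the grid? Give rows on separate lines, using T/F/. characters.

Step 1: 3 trees catch fire, 1 burn out
  TTT.T
  TTTTT
  FTTT.
  .FTTT
  FT.T.
Step 2: 4 trees catch fire, 3 burn out
  TTT.T
  FTTTT
  .FTT.
  ..FTT
  .F.T.
Step 3: 4 trees catch fire, 4 burn out
  FTT.T
  .FTTT
  ..FT.
  ...FT
  ...T.
Step 4: 5 trees catch fire, 4 burn out
  .FT.T
  ..FTT
  ...F.
  ....F
  ...F.

.FT.T
..FTT
...F.
....F
...F.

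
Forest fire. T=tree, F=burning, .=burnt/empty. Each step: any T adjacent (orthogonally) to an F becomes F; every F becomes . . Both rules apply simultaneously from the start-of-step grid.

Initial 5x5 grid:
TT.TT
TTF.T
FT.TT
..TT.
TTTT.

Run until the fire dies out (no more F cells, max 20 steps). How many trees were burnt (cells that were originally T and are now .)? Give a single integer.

Step 1: +3 fires, +2 burnt (F count now 3)
Step 2: +2 fires, +3 burnt (F count now 2)
Step 3: +0 fires, +2 burnt (F count now 0)
Fire out after step 3
Initially T: 16, now '.': 14
Total burnt (originally-T cells now '.'): 5

Answer: 5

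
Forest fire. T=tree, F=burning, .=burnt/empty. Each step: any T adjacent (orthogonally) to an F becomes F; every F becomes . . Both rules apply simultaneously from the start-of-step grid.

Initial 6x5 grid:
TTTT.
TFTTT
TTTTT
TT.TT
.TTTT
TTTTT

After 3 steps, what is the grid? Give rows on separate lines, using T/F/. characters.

Step 1: 4 trees catch fire, 1 burn out
  TFTT.
  F.FTT
  TFTTT
  TT.TT
  .TTTT
  TTTTT
Step 2: 6 trees catch fire, 4 burn out
  F.FT.
  ...FT
  F.FTT
  TF.TT
  .TTTT
  TTTTT
Step 3: 5 trees catch fire, 6 burn out
  ...F.
  ....F
  ...FT
  F..TT
  .FTTT
  TTTTT

...F.
....F
...FT
F..TT
.FTTT
TTTTT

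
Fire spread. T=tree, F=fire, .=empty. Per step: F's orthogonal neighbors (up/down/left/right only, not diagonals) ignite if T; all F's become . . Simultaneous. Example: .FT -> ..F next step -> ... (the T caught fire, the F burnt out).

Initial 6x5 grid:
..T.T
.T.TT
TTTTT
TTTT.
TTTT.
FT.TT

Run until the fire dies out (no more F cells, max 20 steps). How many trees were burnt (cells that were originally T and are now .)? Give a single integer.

Step 1: +2 fires, +1 burnt (F count now 2)
Step 2: +2 fires, +2 burnt (F count now 2)
Step 3: +3 fires, +2 burnt (F count now 3)
Step 4: +3 fires, +3 burnt (F count now 3)
Step 5: +4 fires, +3 burnt (F count now 4)
Step 6: +2 fires, +4 burnt (F count now 2)
Step 7: +2 fires, +2 burnt (F count now 2)
Step 8: +1 fires, +2 burnt (F count now 1)
Step 9: +1 fires, +1 burnt (F count now 1)
Step 10: +0 fires, +1 burnt (F count now 0)
Fire out after step 10
Initially T: 21, now '.': 29
Total burnt (originally-T cells now '.'): 20

Answer: 20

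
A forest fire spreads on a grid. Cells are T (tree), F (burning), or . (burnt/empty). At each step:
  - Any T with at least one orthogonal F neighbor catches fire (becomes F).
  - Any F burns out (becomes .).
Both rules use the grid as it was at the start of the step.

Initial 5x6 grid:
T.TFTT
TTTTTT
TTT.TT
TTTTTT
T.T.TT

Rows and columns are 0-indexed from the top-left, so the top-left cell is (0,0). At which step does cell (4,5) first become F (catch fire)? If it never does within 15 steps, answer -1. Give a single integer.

Step 1: cell (4,5)='T' (+3 fires, +1 burnt)
Step 2: cell (4,5)='T' (+3 fires, +3 burnt)
Step 3: cell (4,5)='T' (+4 fires, +3 burnt)
Step 4: cell (4,5)='T' (+5 fires, +4 burnt)
Step 5: cell (4,5)='T' (+7 fires, +5 burnt)
Step 6: cell (4,5)='F' (+2 fires, +7 burnt)
  -> target ignites at step 6
Step 7: cell (4,5)='.' (+1 fires, +2 burnt)
Step 8: cell (4,5)='.' (+0 fires, +1 burnt)
  fire out at step 8

6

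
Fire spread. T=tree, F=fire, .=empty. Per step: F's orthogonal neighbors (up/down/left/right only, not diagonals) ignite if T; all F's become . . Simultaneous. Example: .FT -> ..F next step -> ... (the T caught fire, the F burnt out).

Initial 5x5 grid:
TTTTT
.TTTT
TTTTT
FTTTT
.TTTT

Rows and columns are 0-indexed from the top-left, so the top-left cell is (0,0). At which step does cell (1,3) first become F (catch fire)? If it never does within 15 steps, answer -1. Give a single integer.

Step 1: cell (1,3)='T' (+2 fires, +1 burnt)
Step 2: cell (1,3)='T' (+3 fires, +2 burnt)
Step 3: cell (1,3)='T' (+4 fires, +3 burnt)
Step 4: cell (1,3)='T' (+5 fires, +4 burnt)
Step 5: cell (1,3)='F' (+5 fires, +5 burnt)
  -> target ignites at step 5
Step 6: cell (1,3)='.' (+2 fires, +5 burnt)
Step 7: cell (1,3)='.' (+1 fires, +2 burnt)
Step 8: cell (1,3)='.' (+0 fires, +1 burnt)
  fire out at step 8

5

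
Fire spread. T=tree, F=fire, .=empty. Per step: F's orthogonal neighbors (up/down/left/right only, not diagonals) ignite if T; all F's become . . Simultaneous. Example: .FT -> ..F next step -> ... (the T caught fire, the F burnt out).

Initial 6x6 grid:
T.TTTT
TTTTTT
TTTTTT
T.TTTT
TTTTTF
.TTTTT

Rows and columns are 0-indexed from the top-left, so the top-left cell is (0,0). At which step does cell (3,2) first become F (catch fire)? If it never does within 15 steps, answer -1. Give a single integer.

Step 1: cell (3,2)='T' (+3 fires, +1 burnt)
Step 2: cell (3,2)='T' (+4 fires, +3 burnt)
Step 3: cell (3,2)='T' (+5 fires, +4 burnt)
Step 4: cell (3,2)='F' (+6 fires, +5 burnt)
  -> target ignites at step 4
Step 5: cell (3,2)='.' (+5 fires, +6 burnt)
Step 6: cell (3,2)='.' (+4 fires, +5 burnt)
Step 7: cell (3,2)='.' (+3 fires, +4 burnt)
Step 8: cell (3,2)='.' (+1 fires, +3 burnt)
Step 9: cell (3,2)='.' (+1 fires, +1 burnt)
Step 10: cell (3,2)='.' (+0 fires, +1 burnt)
  fire out at step 10

4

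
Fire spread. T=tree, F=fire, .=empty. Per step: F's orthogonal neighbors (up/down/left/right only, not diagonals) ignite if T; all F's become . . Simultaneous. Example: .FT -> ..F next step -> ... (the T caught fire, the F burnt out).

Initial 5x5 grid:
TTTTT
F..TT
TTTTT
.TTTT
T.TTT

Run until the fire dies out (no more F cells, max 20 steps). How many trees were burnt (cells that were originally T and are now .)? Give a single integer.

Answer: 19

Derivation:
Step 1: +2 fires, +1 burnt (F count now 2)
Step 2: +2 fires, +2 burnt (F count now 2)
Step 3: +3 fires, +2 burnt (F count now 3)
Step 4: +3 fires, +3 burnt (F count now 3)
Step 5: +5 fires, +3 burnt (F count now 5)
Step 6: +3 fires, +5 burnt (F count now 3)
Step 7: +1 fires, +3 burnt (F count now 1)
Step 8: +0 fires, +1 burnt (F count now 0)
Fire out after step 8
Initially T: 20, now '.': 24
Total burnt (originally-T cells now '.'): 19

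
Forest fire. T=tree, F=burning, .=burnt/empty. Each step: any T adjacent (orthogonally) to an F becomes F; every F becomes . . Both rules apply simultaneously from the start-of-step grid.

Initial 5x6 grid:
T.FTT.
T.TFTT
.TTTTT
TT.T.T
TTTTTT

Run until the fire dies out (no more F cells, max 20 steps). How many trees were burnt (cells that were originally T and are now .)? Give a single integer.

Step 1: +4 fires, +2 burnt (F count now 4)
Step 2: +5 fires, +4 burnt (F count now 5)
Step 3: +3 fires, +5 burnt (F count now 3)
Step 4: +4 fires, +3 burnt (F count now 4)
Step 5: +3 fires, +4 burnt (F count now 3)
Step 6: +1 fires, +3 burnt (F count now 1)
Step 7: +0 fires, +1 burnt (F count now 0)
Fire out after step 7
Initially T: 22, now '.': 28
Total burnt (originally-T cells now '.'): 20

Answer: 20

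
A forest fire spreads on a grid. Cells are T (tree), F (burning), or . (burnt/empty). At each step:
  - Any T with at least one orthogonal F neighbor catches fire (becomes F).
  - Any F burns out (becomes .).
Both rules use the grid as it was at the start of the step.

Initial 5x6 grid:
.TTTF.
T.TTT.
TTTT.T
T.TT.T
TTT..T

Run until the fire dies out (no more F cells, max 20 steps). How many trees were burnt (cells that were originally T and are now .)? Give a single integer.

Answer: 17

Derivation:
Step 1: +2 fires, +1 burnt (F count now 2)
Step 2: +2 fires, +2 burnt (F count now 2)
Step 3: +3 fires, +2 burnt (F count now 3)
Step 4: +2 fires, +3 burnt (F count now 2)
Step 5: +2 fires, +2 burnt (F count now 2)
Step 6: +2 fires, +2 burnt (F count now 2)
Step 7: +3 fires, +2 burnt (F count now 3)
Step 8: +1 fires, +3 burnt (F count now 1)
Step 9: +0 fires, +1 burnt (F count now 0)
Fire out after step 9
Initially T: 20, now '.': 27
Total burnt (originally-T cells now '.'): 17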